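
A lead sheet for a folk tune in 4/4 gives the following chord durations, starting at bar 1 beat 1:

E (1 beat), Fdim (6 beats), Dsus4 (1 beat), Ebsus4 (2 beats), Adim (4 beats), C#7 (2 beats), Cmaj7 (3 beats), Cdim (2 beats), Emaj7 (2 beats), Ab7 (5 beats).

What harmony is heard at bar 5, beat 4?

Beat 4 of bar 5 is beat (5−1)×4 + 4 = 20 overall.
Running totals: E ends at 1, Fdim ends at 7, Dsus4 ends at 8, Ebsus4 ends at 10, Adim ends at 14, C#7 ends at 16, Cmaj7 ends at 19, Cdim ends at 21.
Beat 20 falls within Cdim.

Cdim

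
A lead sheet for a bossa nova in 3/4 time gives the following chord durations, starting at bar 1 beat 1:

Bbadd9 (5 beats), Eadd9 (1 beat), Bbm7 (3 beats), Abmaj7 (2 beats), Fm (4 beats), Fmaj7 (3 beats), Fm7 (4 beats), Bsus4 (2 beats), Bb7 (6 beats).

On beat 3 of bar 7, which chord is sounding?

Fm7

Beat 3 of bar 7 is beat (7−1)×3 + 3 = 21 overall.
Running totals: Bbadd9 ends at 5, Eadd9 ends at 6, Bbm7 ends at 9, Abmaj7 ends at 11, Fm ends at 15, Fmaj7 ends at 18, Fm7 ends at 22.
Beat 21 falls within Fm7.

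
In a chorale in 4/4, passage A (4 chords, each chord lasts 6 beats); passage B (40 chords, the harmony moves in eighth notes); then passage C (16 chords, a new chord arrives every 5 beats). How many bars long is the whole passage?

31 bars

A: 4 × 6 = 24 beats = 6 bars.
B: 40 × 0.5 = 20 beats = 5 bars.
C: 16 × 5 = 80 beats = 20 bars.
Total: 6 + 5 + 20 = 31 bars.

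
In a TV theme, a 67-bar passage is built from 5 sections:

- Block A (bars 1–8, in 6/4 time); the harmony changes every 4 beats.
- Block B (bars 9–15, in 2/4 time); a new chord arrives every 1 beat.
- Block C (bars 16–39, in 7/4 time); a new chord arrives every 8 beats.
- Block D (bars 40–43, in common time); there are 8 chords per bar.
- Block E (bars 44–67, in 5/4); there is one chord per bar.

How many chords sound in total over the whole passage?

A has 48 beats and chords last 4 each, so 12 chords.
B has 14 beats and chords last 1 each, so 14 chords.
C has 168 beats and chords last 8 each, so 21 chords.
D has 16 beats and chords last 0.5 each, so 32 chords.
E has 120 beats and chords last 5 each, so 24 chords.
Total: 12 + 14 + 21 + 32 + 24 = 103.

103 chords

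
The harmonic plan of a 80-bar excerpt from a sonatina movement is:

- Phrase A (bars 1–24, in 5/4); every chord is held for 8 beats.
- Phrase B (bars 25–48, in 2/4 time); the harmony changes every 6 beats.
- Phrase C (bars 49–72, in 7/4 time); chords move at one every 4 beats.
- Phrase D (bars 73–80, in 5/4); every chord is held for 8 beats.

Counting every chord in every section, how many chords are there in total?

70 chords

A: 24 bars × 5 beats = 120 beats; 8 beats/chord → 15 chords.
B: 24 bars × 2 beats = 48 beats; 6 beats/chord → 8 chords.
C: 24 bars × 7 beats = 168 beats; 4 beats/chord → 42 chords.
D: 8 bars × 5 beats = 40 beats; 8 beats/chord → 5 chords.
Total: 15 + 8 + 42 + 5 = 70.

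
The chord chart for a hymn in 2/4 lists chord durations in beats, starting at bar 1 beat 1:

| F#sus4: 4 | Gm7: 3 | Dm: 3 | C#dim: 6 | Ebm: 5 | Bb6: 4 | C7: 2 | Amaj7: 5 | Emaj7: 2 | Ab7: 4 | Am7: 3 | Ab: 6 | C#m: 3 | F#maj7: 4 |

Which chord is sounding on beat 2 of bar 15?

Amaj7

Beat 2 of bar 15 is beat (15−1)×2 + 2 = 30 overall.
Running totals: F#sus4 ends at 4, Gm7 ends at 7, Dm ends at 10, C#dim ends at 16, Ebm ends at 21, Bb6 ends at 25, C7 ends at 27, Amaj7 ends at 32.
Beat 30 falls within Amaj7.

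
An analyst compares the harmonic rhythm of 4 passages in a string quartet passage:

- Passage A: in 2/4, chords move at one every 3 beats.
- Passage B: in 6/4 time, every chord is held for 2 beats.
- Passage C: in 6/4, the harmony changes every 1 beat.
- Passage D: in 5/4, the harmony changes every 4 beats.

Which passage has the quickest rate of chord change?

A: 2/3 = 2/3 chords/bar.
B: 6/2 = 3 chords/bar.
C: 6/1 = 6 chords/bar.
D: 5/4 = 1.25 chords/bar.
Fastest is C at 6 chords/bar.

Passage C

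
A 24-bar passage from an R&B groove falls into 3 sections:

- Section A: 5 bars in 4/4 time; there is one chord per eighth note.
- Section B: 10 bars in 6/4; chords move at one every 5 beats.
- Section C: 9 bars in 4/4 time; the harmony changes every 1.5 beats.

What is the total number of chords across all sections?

76 chords

A: 5 bars × 4 beats = 20 beats; 0.5 beats/chord → 40 chords.
B: 10 bars × 6 beats = 60 beats; 5 beats/chord → 12 chords.
C: 9 bars × 4 beats = 36 beats; 1.5 beats/chord → 24 chords.
Total: 40 + 12 + 24 = 76.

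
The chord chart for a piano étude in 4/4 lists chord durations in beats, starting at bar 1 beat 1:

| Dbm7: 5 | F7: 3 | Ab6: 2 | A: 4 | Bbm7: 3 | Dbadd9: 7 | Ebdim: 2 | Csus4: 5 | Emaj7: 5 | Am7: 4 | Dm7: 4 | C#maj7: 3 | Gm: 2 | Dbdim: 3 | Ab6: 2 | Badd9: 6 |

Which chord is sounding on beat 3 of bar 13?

Dbdim

Beat 3 of bar 13 is beat (13−1)×4 + 3 = 51 overall.
Running totals: Dbm7 ends at 5, F7 ends at 8, Ab6 ends at 10, A ends at 14, Bbm7 ends at 17, Dbadd9 ends at 24, Ebdim ends at 26, Csus4 ends at 31, Emaj7 ends at 36, Am7 ends at 40, Dm7 ends at 44, C#maj7 ends at 47, Gm ends at 49, Dbdim ends at 52.
Beat 51 falls within Dbdim.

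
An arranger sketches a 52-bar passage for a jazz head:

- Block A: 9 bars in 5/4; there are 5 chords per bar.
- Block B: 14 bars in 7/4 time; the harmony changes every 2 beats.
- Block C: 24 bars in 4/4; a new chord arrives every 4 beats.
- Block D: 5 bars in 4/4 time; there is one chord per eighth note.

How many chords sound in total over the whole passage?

158 chords

A has 45 beats and chords last 1 each, so 45 chords.
B has 98 beats and chords last 2 each, so 49 chords.
C has 96 beats and chords last 4 each, so 24 chords.
D has 20 beats and chords last 0.5 each, so 40 chords.
Total: 45 + 49 + 24 + 40 = 158.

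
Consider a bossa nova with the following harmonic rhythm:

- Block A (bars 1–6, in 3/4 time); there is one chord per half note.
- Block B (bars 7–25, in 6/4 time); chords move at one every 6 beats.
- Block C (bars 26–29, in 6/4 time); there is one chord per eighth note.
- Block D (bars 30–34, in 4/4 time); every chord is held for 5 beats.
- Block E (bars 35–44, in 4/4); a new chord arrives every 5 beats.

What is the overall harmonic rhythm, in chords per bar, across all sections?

2 chords per bar

A: 6 × 3 = 18 beats ÷ 2 = 9 chords.
B: 19 × 6 = 114 beats ÷ 6 = 19 chords.
C: 4 × 6 = 24 beats ÷ 0.5 = 48 chords.
D: 5 × 4 = 20 beats ÷ 5 = 4 chords.
E: 10 × 4 = 40 beats ÷ 5 = 8 chords.
Overall: 88 chords over 44 bars → 88/44 = 2 chords per bar.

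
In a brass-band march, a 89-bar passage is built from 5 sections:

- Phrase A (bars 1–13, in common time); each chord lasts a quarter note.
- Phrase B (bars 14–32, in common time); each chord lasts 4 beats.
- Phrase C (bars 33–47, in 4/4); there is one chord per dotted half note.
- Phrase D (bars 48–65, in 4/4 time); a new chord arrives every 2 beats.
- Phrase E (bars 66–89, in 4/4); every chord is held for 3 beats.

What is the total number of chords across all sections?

159 chords

A: 13 bars × 4 beats = 52 beats; 1 beat/chord → 52 chords.
B: 19 bars × 4 beats = 76 beats; 4 beats/chord → 19 chords.
C: 15 bars × 4 beats = 60 beats; 3 beats/chord → 20 chords.
D: 18 bars × 4 beats = 72 beats; 2 beats/chord → 36 chords.
E: 24 bars × 4 beats = 96 beats; 3 beats/chord → 32 chords.
Total: 52 + 19 + 20 + 36 + 32 = 159.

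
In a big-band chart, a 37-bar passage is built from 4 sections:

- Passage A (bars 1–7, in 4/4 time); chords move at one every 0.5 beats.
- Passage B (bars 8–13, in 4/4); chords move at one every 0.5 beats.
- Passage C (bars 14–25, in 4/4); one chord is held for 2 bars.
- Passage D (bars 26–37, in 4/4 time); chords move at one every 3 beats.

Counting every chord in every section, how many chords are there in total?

A has 28 beats and chords last 0.5 each, so 56 chords.
B has 24 beats and chords last 0.5 each, so 48 chords.
C has 48 beats and chords last 8 each, so 6 chords.
D has 48 beats and chords last 3 each, so 16 chords.
Total: 56 + 48 + 6 + 16 = 126.

126 chords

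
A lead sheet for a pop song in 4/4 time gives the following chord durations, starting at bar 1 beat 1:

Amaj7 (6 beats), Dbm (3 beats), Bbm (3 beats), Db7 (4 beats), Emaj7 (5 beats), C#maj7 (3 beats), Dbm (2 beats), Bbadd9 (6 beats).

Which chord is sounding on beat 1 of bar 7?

Dbm

Beat 1 of bar 7 is beat (7−1)×4 + 1 = 25 overall.
Running totals: Amaj7 ends at 6, Dbm ends at 9, Bbm ends at 12, Db7 ends at 16, Emaj7 ends at 21, C#maj7 ends at 24, Dbm ends at 26.
Beat 25 falls within Dbm.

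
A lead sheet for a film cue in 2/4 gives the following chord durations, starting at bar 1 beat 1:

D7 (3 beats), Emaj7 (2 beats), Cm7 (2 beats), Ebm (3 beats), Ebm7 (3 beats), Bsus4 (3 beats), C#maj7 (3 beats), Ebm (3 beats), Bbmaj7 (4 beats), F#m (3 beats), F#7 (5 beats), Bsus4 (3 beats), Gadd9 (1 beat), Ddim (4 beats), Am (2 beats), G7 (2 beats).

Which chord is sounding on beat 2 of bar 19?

Beat 2 of bar 19 is beat (19−1)×2 + 2 = 38 overall.
Running totals: D7 ends at 3, Emaj7 ends at 5, Cm7 ends at 7, Ebm ends at 10, Ebm7 ends at 13, Bsus4 ends at 16, C#maj7 ends at 19, Ebm ends at 22, Bbmaj7 ends at 26, F#m ends at 29, F#7 ends at 34, Bsus4 ends at 37, Gadd9 ends at 38.
Beat 38 falls within Gadd9.

Gadd9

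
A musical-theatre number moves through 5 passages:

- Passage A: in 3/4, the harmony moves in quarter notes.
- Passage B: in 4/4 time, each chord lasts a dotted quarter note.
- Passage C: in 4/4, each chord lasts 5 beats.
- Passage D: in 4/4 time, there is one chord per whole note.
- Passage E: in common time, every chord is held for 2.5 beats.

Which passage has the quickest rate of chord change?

A: 3/1 = 3 chords/bar.
B: 4/1.5 = 8/3 chords/bar.
C: 4/5 = 0.8 chords/bar.
D: 4/4 = 1 chord/bar.
E: 4/2.5 = 1.6 chords/bar.
Fastest is A at 3 chords/bar.

Passage A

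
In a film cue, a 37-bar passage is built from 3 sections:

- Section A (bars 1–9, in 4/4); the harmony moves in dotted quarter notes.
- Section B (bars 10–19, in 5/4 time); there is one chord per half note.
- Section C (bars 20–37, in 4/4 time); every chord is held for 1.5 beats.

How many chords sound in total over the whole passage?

A: 9 bars × 4 beats = 36 beats; 1.5 beats/chord → 24 chords.
B: 10 bars × 5 beats = 50 beats; 2 beats/chord → 25 chords.
C: 18 bars × 4 beats = 72 beats; 1.5 beats/chord → 48 chords.
Total: 24 + 25 + 48 = 97.

97 chords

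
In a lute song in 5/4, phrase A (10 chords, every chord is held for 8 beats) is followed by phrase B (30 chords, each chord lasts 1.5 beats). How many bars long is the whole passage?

A: 10 × 8 = 80 beats = 16 bars.
B: 30 × 1.5 = 45 beats = 9 bars.
Total: 16 + 9 = 25 bars.

25 bars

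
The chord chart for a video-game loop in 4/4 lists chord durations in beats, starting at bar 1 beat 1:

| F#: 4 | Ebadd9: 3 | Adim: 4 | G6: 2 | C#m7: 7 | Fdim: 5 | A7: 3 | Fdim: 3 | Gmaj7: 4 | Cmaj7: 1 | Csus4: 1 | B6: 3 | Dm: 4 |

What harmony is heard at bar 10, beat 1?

Csus4

Beat 1 of bar 10 is beat (10−1)×4 + 1 = 37 overall.
Running totals: F# ends at 4, Ebadd9 ends at 7, Adim ends at 11, G6 ends at 13, C#m7 ends at 20, Fdim ends at 25, A7 ends at 28, Fdim ends at 31, Gmaj7 ends at 35, Cmaj7 ends at 36, Csus4 ends at 37.
Beat 37 falls within Csus4.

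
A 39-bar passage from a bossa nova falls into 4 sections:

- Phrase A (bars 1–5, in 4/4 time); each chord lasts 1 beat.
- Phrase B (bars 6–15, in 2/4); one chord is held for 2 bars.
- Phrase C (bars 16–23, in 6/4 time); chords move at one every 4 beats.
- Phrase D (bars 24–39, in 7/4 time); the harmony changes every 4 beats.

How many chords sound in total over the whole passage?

A has 20 beats and chords last 1 each, so 20 chords.
B has 20 beats and chords last 4 each, so 5 chords.
C has 48 beats and chords last 4 each, so 12 chords.
D has 112 beats and chords last 4 each, so 28 chords.
Total: 20 + 5 + 12 + 28 = 65.

65 chords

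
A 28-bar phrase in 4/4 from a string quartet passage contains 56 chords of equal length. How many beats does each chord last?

28 bars × 4 beats/bar = 112 beats total.
112 beats ÷ 56 chords = 2 beats per chord.
(That is a half note.)

2 beats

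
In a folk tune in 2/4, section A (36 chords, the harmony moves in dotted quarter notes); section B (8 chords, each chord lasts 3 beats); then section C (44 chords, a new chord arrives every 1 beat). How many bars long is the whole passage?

A: 36 × 1.5 = 54 beats = 27 bars.
B: 8 × 3 = 24 beats = 12 bars.
C: 44 × 1 = 44 beats = 22 bars.
Total: 27 + 12 + 22 = 61 bars.

61 bars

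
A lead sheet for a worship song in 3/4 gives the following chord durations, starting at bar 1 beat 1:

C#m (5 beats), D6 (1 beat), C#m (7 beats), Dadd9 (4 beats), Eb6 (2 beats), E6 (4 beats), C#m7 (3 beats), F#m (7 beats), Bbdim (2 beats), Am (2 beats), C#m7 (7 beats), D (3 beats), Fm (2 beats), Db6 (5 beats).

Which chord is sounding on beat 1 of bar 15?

Beat 1 of bar 15 is beat (15−1)×3 + 1 = 43 overall.
Running totals: C#m ends at 5, D6 ends at 6, C#m ends at 13, Dadd9 ends at 17, Eb6 ends at 19, E6 ends at 23, C#m7 ends at 26, F#m ends at 33, Bbdim ends at 35, Am ends at 37, C#m7 ends at 44.
Beat 43 falls within C#m7.

C#m7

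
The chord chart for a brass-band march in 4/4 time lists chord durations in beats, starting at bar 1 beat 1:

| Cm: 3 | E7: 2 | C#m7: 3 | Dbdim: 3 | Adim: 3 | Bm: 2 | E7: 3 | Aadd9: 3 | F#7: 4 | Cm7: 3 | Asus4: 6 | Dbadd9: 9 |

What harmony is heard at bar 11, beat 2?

Dbadd9

Beat 2 of bar 11 is beat (11−1)×4 + 2 = 42 overall.
Running totals: Cm ends at 3, E7 ends at 5, C#m7 ends at 8, Dbdim ends at 11, Adim ends at 14, Bm ends at 16, E7 ends at 19, Aadd9 ends at 22, F#7 ends at 26, Cm7 ends at 29, Asus4 ends at 35, Dbadd9 ends at 44.
Beat 42 falls within Dbadd9.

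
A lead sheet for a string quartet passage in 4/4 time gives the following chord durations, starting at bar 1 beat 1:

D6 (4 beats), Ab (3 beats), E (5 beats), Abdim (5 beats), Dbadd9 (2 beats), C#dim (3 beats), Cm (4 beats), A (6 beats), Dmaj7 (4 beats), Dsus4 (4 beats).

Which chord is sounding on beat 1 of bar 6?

Beat 1 of bar 6 is beat (6−1)×4 + 1 = 21 overall.
Running totals: D6 ends at 4, Ab ends at 7, E ends at 12, Abdim ends at 17, Dbadd9 ends at 19, C#dim ends at 22.
Beat 21 falls within C#dim.

C#dim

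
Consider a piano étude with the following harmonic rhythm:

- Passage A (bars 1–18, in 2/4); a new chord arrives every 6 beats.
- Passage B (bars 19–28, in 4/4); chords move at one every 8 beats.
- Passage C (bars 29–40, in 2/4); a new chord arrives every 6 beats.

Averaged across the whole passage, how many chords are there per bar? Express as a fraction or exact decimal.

0.375 chords per bar

A: 18 bars of 2 beats is 36 beats; at 6 beats each that's 6 chords.
B: 10 bars of 4 beats is 40 beats; at 8 beats each that's 5 chords.
C: 12 bars of 2 beats is 24 beats; at 6 beats each that's 4 chords.
Overall: 15 chords over 40 bars → 15/40 = 0.375 chords per bar.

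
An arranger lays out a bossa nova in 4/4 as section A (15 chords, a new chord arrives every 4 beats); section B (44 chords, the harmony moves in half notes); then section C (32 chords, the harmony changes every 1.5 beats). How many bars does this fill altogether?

A: 15 × 4 = 60 beats = 15 bars.
B: 44 × 2 = 88 beats = 22 bars.
C: 32 × 1.5 = 48 beats = 12 bars.
Total: 15 + 22 + 12 = 49 bars.

49 bars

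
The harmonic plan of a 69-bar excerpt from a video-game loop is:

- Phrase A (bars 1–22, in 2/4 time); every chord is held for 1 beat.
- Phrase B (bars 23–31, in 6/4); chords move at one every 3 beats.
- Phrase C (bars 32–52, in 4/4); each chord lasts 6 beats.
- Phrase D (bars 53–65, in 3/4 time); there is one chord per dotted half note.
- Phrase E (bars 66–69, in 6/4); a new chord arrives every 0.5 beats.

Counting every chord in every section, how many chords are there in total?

A: 22 bars × 2 beats = 44 beats; 1 beat/chord → 44 chords.
B: 9 bars × 6 beats = 54 beats; 3 beats/chord → 18 chords.
C: 21 bars × 4 beats = 84 beats; 6 beats/chord → 14 chords.
D: 13 bars × 3 beats = 39 beats; 3 beats/chord → 13 chords.
E: 4 bars × 6 beats = 24 beats; 0.5 beats/chord → 48 chords.
Total: 44 + 18 + 14 + 13 + 48 = 137.

137 chords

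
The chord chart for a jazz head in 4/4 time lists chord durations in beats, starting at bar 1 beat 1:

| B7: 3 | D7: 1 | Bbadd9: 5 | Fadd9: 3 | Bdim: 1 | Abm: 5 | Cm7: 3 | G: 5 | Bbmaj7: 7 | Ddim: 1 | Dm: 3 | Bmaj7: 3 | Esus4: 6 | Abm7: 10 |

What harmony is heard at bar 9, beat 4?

Beat 4 of bar 9 is beat (9−1)×4 + 4 = 36 overall.
Running totals: B7 ends at 3, D7 ends at 4, Bbadd9 ends at 9, Fadd9 ends at 12, Bdim ends at 13, Abm ends at 18, Cm7 ends at 21, G ends at 26, Bbmaj7 ends at 33, Ddim ends at 34, Dm ends at 37.
Beat 36 falls within Dm.

Dm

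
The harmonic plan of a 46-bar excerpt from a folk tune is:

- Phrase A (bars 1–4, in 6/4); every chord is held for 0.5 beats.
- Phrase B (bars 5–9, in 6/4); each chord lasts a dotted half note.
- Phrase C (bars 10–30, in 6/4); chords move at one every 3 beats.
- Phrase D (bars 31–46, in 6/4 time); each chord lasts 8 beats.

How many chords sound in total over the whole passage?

A: 4·6 = 24 beats, 24/0.5 = 48 chords.
B: 5·6 = 30 beats, 30/3 = 10 chords.
C: 21·6 = 126 beats, 126/3 = 42 chords.
D: 16·6 = 96 beats, 96/8 = 12 chords.
Total: 48 + 10 + 42 + 12 = 112.

112 chords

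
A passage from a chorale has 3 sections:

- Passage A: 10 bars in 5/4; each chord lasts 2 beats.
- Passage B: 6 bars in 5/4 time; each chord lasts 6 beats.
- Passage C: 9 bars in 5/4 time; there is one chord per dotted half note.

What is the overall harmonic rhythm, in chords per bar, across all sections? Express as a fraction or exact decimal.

A: 10 × 5 = 50 beats ÷ 2 = 25 chords.
B: 6 × 5 = 30 beats ÷ 6 = 5 chords.
C: 9 × 5 = 45 beats ÷ 3 = 15 chords.
Overall: 45 chords over 25 bars → 45/25 = 1.8 chords per bar.

1.8 chords per bar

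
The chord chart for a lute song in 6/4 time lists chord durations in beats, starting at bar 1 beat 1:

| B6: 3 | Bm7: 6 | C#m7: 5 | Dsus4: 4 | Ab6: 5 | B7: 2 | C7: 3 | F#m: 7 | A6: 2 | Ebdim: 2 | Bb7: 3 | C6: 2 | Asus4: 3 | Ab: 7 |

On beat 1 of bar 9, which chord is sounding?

Ab

Beat 1 of bar 9 is beat (9−1)×6 + 1 = 49 overall.
Running totals: B6 ends at 3, Bm7 ends at 9, C#m7 ends at 14, Dsus4 ends at 18, Ab6 ends at 23, B7 ends at 25, C7 ends at 28, F#m ends at 35, A6 ends at 37, Ebdim ends at 39, Bb7 ends at 42, C6 ends at 44, Asus4 ends at 47, Ab ends at 54.
Beat 49 falls within Ab.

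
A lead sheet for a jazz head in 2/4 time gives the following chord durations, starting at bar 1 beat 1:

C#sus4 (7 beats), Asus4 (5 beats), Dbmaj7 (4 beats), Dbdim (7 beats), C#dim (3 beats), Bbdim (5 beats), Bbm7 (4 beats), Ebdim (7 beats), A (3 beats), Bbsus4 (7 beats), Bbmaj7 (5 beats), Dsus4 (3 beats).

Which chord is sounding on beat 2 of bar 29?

Beat 2 of bar 29 is beat (29−1)×2 + 2 = 58 overall.
Running totals: C#sus4 ends at 7, Asus4 ends at 12, Dbmaj7 ends at 16, Dbdim ends at 23, C#dim ends at 26, Bbdim ends at 31, Bbm7 ends at 35, Ebdim ends at 42, A ends at 45, Bbsus4 ends at 52, Bbmaj7 ends at 57, Dsus4 ends at 60.
Beat 58 falls within Dsus4.

Dsus4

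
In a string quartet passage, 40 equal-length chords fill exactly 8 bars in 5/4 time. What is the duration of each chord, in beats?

1 beat

8 bars × 5 beats/bar = 40 beats total.
40 beats ÷ 40 chords = 1 beats per chord.
(That is a quarter note.)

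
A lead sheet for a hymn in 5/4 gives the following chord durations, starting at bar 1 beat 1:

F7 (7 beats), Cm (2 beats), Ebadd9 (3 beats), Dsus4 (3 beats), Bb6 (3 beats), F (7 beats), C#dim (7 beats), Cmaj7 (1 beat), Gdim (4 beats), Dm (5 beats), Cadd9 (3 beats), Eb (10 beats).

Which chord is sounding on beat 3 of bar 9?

Beat 3 of bar 9 is beat (9−1)×5 + 3 = 43 overall.
Running totals: F7 ends at 7, Cm ends at 9, Ebadd9 ends at 12, Dsus4 ends at 15, Bb6 ends at 18, F ends at 25, C#dim ends at 32, Cmaj7 ends at 33, Gdim ends at 37, Dm ends at 42, Cadd9 ends at 45.
Beat 43 falls within Cadd9.

Cadd9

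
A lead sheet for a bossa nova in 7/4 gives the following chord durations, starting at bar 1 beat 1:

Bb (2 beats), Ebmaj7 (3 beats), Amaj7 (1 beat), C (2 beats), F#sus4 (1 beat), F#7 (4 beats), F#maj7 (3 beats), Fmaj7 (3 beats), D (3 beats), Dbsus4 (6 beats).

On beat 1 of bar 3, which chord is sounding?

F#maj7

Beat 1 of bar 3 is beat (3−1)×7 + 1 = 15 overall.
Running totals: Bb ends at 2, Ebmaj7 ends at 5, Amaj7 ends at 6, C ends at 8, F#sus4 ends at 9, F#7 ends at 13, F#maj7 ends at 16.
Beat 15 falls within F#maj7.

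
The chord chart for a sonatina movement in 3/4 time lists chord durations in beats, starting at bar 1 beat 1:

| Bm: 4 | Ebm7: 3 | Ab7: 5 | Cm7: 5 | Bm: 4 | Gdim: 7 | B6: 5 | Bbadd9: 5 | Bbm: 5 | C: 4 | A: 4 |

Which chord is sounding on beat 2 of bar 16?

Beat 2 of bar 16 is beat (16−1)×3 + 2 = 47 overall.
Running totals: Bm ends at 4, Ebm7 ends at 7, Ab7 ends at 12, Cm7 ends at 17, Bm ends at 21, Gdim ends at 28, B6 ends at 33, Bbadd9 ends at 38, Bbm ends at 43, C ends at 47.
Beat 47 falls within C.

C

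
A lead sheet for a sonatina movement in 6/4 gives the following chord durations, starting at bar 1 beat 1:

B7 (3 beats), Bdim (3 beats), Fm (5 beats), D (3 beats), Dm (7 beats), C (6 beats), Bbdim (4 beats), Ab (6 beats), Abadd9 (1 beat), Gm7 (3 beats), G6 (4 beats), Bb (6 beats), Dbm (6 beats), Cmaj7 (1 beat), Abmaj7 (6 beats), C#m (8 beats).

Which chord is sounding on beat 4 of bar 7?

Beat 4 of bar 7 is beat (7−1)×6 + 4 = 40 overall.
Running totals: B7 ends at 3, Bdim ends at 6, Fm ends at 11, D ends at 14, Dm ends at 21, C ends at 27, Bbdim ends at 31, Ab ends at 37, Abadd9 ends at 38, Gm7 ends at 41.
Beat 40 falls within Gm7.

Gm7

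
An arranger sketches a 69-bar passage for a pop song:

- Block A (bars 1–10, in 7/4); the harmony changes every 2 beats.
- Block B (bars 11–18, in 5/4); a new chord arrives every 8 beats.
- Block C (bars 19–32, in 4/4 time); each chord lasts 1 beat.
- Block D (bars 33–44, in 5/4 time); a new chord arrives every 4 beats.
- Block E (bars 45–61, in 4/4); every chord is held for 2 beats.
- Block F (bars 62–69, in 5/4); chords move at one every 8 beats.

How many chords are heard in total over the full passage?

150 chords

A: 10 bars × 7 beats = 70 beats; 2 beats/chord → 35 chords.
B: 8 bars × 5 beats = 40 beats; 8 beats/chord → 5 chords.
C: 14 bars × 4 beats = 56 beats; 1 beat/chord → 56 chords.
D: 12 bars × 5 beats = 60 beats; 4 beats/chord → 15 chords.
E: 17 bars × 4 beats = 68 beats; 2 beats/chord → 34 chords.
F: 8 bars × 5 beats = 40 beats; 8 beats/chord → 5 chords.
Total: 35 + 5 + 56 + 15 + 34 + 5 = 150.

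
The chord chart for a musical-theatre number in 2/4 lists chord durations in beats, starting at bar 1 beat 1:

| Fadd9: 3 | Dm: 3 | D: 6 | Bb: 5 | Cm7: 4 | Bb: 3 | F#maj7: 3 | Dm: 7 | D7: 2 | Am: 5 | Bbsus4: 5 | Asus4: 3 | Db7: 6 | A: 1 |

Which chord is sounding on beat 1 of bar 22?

Bbsus4

Beat 1 of bar 22 is beat (22−1)×2 + 1 = 43 overall.
Running totals: Fadd9 ends at 3, Dm ends at 6, D ends at 12, Bb ends at 17, Cm7 ends at 21, Bb ends at 24, F#maj7 ends at 27, Dm ends at 34, D7 ends at 36, Am ends at 41, Bbsus4 ends at 46.
Beat 43 falls within Bbsus4.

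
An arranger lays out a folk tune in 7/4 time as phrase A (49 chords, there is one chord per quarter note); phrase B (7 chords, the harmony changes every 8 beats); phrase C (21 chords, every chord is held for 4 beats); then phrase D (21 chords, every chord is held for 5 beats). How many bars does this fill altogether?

A: 49 × 1 = 49 beats = 7 bars.
B: 7 × 8 = 56 beats = 8 bars.
C: 21 × 4 = 84 beats = 12 bars.
D: 21 × 5 = 105 beats = 15 bars.
Total: 7 + 8 + 12 + 15 = 42 bars.

42 bars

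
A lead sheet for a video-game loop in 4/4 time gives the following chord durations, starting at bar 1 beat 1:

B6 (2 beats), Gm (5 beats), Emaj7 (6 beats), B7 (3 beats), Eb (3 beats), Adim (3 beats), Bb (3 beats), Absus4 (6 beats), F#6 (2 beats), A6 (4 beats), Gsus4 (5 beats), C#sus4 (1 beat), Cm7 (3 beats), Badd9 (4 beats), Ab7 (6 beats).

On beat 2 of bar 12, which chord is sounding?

Beat 2 of bar 12 is beat (12−1)×4 + 2 = 46 overall.
Running totals: B6 ends at 2, Gm ends at 7, Emaj7 ends at 13, B7 ends at 16, Eb ends at 19, Adim ends at 22, Bb ends at 25, Absus4 ends at 31, F#6 ends at 33, A6 ends at 37, Gsus4 ends at 42, C#sus4 ends at 43, Cm7 ends at 46.
Beat 46 falls within Cm7.

Cm7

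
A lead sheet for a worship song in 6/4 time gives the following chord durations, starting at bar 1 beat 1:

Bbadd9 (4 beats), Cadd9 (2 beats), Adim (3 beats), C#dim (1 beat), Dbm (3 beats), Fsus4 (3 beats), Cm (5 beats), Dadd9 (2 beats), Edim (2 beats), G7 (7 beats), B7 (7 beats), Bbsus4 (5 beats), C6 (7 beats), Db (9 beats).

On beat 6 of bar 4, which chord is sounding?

Edim

Beat 6 of bar 4 is beat (4−1)×6 + 6 = 24 overall.
Running totals: Bbadd9 ends at 4, Cadd9 ends at 6, Adim ends at 9, C#dim ends at 10, Dbm ends at 13, Fsus4 ends at 16, Cm ends at 21, Dadd9 ends at 23, Edim ends at 25.
Beat 24 falls within Edim.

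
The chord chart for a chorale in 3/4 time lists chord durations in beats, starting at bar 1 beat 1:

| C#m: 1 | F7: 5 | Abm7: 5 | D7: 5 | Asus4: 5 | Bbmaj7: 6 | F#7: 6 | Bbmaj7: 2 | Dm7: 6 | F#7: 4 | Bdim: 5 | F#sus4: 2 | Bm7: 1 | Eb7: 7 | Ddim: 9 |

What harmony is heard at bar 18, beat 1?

Beat 1 of bar 18 is beat (18−1)×3 + 1 = 52 overall.
Running totals: C#m ends at 1, F7 ends at 6, Abm7 ends at 11, D7 ends at 16, Asus4 ends at 21, Bbmaj7 ends at 27, F#7 ends at 33, Bbmaj7 ends at 35, Dm7 ends at 41, F#7 ends at 45, Bdim ends at 50, F#sus4 ends at 52.
Beat 52 falls within F#sus4.

F#sus4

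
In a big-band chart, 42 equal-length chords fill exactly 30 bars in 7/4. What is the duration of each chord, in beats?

30 bars × 7 beats/bar = 210 beats total.
210 beats ÷ 42 chords = 5 beats per chord.

5 beats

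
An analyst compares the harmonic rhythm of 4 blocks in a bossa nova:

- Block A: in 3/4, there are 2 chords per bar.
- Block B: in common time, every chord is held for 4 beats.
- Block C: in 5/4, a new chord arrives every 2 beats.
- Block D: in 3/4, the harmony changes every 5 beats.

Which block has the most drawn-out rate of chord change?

Block D

A: 3 beats/bar ÷ 1.5 beats/chord = 2 chords/bar.
B: 4 beats/bar ÷ 4 beats/chord = 1 chord/bar.
C: 5 beats/bar ÷ 2 beats/chord = 2.5 chords/bar.
D: 3 beats/bar ÷ 5 beats/chord = 0.6 chords/bar.
Slowest is D at 0.6 chords/bar.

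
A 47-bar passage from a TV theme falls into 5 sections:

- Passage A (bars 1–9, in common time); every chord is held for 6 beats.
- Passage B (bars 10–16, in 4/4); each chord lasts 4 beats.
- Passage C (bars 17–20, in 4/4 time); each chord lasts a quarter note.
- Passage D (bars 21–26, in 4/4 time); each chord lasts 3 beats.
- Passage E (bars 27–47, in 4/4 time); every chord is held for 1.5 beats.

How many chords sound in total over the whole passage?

A has 36 beats and chords last 6 each, so 6 chords.
B has 28 beats and chords last 4 each, so 7 chords.
C has 16 beats and chords last 1 each, so 16 chords.
D has 24 beats and chords last 3 each, so 8 chords.
E has 84 beats and chords last 1.5 each, so 56 chords.
Total: 6 + 7 + 16 + 8 + 56 = 93.

93 chords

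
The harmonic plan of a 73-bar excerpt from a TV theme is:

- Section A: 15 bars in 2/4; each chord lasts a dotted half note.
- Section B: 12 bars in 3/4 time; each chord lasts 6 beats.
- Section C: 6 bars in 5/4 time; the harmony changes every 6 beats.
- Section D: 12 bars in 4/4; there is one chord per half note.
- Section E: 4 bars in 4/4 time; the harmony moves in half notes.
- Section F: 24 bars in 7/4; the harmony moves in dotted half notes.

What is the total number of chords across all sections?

A has 30 beats and chords last 3 each, so 10 chords.
B has 36 beats and chords last 6 each, so 6 chords.
C has 30 beats and chords last 6 each, so 5 chords.
D has 48 beats and chords last 2 each, so 24 chords.
E has 16 beats and chords last 2 each, so 8 chords.
F has 168 beats and chords last 3 each, so 56 chords.
Total: 10 + 6 + 5 + 24 + 8 + 56 = 109.

109 chords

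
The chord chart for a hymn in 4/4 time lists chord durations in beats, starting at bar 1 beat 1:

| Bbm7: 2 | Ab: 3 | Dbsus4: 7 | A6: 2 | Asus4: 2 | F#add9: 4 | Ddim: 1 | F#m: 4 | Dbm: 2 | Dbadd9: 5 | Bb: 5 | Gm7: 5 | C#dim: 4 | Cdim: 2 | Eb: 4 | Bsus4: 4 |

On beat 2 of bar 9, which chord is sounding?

Bb

Beat 2 of bar 9 is beat (9−1)×4 + 2 = 34 overall.
Running totals: Bbm7 ends at 2, Ab ends at 5, Dbsus4 ends at 12, A6 ends at 14, Asus4 ends at 16, F#add9 ends at 20, Ddim ends at 21, F#m ends at 25, Dbm ends at 27, Dbadd9 ends at 32, Bb ends at 37.
Beat 34 falls within Bb.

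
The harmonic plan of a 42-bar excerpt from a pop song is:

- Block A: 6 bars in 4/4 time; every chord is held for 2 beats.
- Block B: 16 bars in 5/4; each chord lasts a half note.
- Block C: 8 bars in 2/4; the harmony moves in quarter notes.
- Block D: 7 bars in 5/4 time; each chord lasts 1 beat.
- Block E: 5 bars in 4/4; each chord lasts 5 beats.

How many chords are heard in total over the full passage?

107 chords

A: 6 bars × 4 beats = 24 beats; 2 beats/chord → 12 chords.
B: 16 bars × 5 beats = 80 beats; 2 beats/chord → 40 chords.
C: 8 bars × 2 beats = 16 beats; 1 beat/chord → 16 chords.
D: 7 bars × 5 beats = 35 beats; 1 beat/chord → 35 chords.
E: 5 bars × 4 beats = 20 beats; 5 beats/chord → 4 chords.
Total: 12 + 40 + 16 + 35 + 4 = 107.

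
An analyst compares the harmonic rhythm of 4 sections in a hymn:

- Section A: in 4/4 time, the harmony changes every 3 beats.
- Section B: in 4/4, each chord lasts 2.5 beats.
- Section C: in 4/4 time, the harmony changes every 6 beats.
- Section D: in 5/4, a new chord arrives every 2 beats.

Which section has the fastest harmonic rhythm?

A: 4/3 = 4/3 chords/bar.
B: 4/2.5 = 1.6 chords/bar.
C: 4/6 = 2/3 chords/bar.
D: 5/2 = 2.5 chords/bar.
Fastest is D at 2.5 chords/bar.

Section D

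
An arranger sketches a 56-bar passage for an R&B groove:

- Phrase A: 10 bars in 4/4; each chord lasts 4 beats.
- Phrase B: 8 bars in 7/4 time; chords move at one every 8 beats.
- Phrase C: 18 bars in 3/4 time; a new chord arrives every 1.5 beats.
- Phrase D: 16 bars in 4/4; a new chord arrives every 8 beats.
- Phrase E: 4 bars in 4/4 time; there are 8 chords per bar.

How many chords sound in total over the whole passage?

93 chords

A: 10 bars × 4 beats = 40 beats; 4 beats/chord → 10 chords.
B: 8 bars × 7 beats = 56 beats; 8 beats/chord → 7 chords.
C: 18 bars × 3 beats = 54 beats; 1.5 beats/chord → 36 chords.
D: 16 bars × 4 beats = 64 beats; 8 beats/chord → 8 chords.
E: 4 bars × 4 beats = 16 beats; 0.5 beats/chord → 32 chords.
Total: 10 + 7 + 36 + 8 + 32 = 93.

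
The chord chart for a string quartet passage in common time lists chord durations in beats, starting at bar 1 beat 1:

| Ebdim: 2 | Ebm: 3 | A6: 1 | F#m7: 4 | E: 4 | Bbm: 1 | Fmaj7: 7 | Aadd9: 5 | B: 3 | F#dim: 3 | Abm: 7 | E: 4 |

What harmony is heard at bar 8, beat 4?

F#dim

Beat 4 of bar 8 is beat (8−1)×4 + 4 = 32 overall.
Running totals: Ebdim ends at 2, Ebm ends at 5, A6 ends at 6, F#m7 ends at 10, E ends at 14, Bbm ends at 15, Fmaj7 ends at 22, Aadd9 ends at 27, B ends at 30, F#dim ends at 33.
Beat 32 falls within F#dim.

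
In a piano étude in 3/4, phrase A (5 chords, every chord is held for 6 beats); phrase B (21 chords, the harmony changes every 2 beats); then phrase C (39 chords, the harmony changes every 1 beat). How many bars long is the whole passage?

A: 5 × 6 = 30 beats = 10 bars.
B: 21 × 2 = 42 beats = 14 bars.
C: 39 × 1 = 39 beats = 13 bars.
Total: 10 + 14 + 13 = 37 bars.

37 bars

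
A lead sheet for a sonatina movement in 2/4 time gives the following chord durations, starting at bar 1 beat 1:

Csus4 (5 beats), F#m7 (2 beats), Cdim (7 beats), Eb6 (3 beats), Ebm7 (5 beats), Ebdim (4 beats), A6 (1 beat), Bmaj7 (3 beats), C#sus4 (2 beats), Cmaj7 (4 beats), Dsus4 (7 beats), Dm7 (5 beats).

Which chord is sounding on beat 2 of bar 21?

Beat 2 of bar 21 is beat (21−1)×2 + 2 = 42 overall.
Running totals: Csus4 ends at 5, F#m7 ends at 7, Cdim ends at 14, Eb6 ends at 17, Ebm7 ends at 22, Ebdim ends at 26, A6 ends at 27, Bmaj7 ends at 30, C#sus4 ends at 32, Cmaj7 ends at 36, Dsus4 ends at 43.
Beat 42 falls within Dsus4.

Dsus4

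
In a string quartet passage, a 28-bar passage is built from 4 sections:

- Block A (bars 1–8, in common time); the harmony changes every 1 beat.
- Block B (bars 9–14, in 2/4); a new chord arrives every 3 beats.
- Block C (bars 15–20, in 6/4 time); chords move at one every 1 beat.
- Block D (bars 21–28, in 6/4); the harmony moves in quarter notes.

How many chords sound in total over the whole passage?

120 chords

A: 8 bars × 4 beats = 32 beats; 1 beat/chord → 32 chords.
B: 6 bars × 2 beats = 12 beats; 3 beats/chord → 4 chords.
C: 6 bars × 6 beats = 36 beats; 1 beat/chord → 36 chords.
D: 8 bars × 6 beats = 48 beats; 1 beat/chord → 48 chords.
Total: 32 + 4 + 36 + 48 = 120.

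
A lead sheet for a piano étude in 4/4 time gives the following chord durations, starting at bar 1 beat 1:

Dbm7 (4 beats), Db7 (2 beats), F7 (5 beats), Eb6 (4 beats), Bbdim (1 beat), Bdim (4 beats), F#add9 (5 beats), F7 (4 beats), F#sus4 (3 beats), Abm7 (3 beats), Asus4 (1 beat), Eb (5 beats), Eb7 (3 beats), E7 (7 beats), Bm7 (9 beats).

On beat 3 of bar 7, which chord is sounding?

F7

Beat 3 of bar 7 is beat (7−1)×4 + 3 = 27 overall.
Running totals: Dbm7 ends at 4, Db7 ends at 6, F7 ends at 11, Eb6 ends at 15, Bbdim ends at 16, Bdim ends at 20, F#add9 ends at 25, F7 ends at 29.
Beat 27 falls within F7.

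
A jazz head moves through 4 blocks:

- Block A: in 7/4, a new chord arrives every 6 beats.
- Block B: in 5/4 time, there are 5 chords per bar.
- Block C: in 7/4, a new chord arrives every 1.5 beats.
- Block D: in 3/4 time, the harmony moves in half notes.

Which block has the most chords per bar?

A: 7 beats/bar ÷ 6 beats/chord = 7/6 chords/bar.
B: 5 beats/bar ÷ 1 beat/chord = 5 chords/bar.
C: 7 beats/bar ÷ 1.5 beats/chord = 14/3 chords/bar.
D: 3 beats/bar ÷ 2 beats/chord = 1.5 chords/bar.
Fastest is B at 5 chords/bar.

Block B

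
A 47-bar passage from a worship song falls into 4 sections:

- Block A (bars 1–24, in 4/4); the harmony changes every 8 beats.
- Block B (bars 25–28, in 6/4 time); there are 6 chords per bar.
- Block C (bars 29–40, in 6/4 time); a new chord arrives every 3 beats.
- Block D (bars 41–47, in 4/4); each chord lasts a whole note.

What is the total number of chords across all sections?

67 chords

A: 24·4 = 96 beats, 96/8 = 12 chords.
B: 4·6 = 24 beats, 24/1 = 24 chords.
C: 12·6 = 72 beats, 72/3 = 24 chords.
D: 7·4 = 28 beats, 28/4 = 7 chords.
Total: 12 + 24 + 24 + 7 = 67.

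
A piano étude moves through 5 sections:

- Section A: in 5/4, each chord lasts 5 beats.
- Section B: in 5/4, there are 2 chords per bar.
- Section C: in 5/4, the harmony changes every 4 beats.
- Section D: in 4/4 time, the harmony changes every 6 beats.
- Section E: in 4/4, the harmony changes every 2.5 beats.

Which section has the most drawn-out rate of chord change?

Section D

A: 5 beats/bar ÷ 5 beats/chord = 1 chord/bar.
B: 5 beats/bar ÷ 2.5 beats/chord = 2 chords/bar.
C: 5 beats/bar ÷ 4 beats/chord = 1.25 chords/bar.
D: 4 beats/bar ÷ 6 beats/chord = 2/3 chords/bar.
E: 4 beats/bar ÷ 2.5 beats/chord = 1.6 chords/bar.
Slowest is D at 2/3 chords/bar.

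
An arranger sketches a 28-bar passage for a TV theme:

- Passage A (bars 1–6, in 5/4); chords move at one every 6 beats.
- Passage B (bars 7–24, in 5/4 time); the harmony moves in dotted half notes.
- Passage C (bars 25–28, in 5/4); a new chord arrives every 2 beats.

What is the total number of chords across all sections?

45 chords

A: 6·5 = 30 beats, 30/6 = 5 chords.
B: 18·5 = 90 beats, 90/3 = 30 chords.
C: 4·5 = 20 beats, 20/2 = 10 chords.
Total: 5 + 30 + 10 = 45.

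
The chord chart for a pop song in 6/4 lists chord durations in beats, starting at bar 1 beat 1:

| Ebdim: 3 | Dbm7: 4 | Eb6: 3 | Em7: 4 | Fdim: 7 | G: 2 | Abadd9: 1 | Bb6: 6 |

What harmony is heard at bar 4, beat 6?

Beat 6 of bar 4 is beat (4−1)×6 + 6 = 24 overall.
Running totals: Ebdim ends at 3, Dbm7 ends at 7, Eb6 ends at 10, Em7 ends at 14, Fdim ends at 21, G ends at 23, Abadd9 ends at 24.
Beat 24 falls within Abadd9.

Abadd9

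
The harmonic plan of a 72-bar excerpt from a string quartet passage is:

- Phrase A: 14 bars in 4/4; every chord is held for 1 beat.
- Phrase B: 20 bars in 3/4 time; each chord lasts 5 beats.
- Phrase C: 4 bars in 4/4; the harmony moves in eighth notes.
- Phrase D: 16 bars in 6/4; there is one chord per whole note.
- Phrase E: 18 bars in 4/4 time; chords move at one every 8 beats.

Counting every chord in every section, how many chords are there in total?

133 chords

A: 14 bars × 4 beats = 56 beats; 1 beat/chord → 56 chords.
B: 20 bars × 3 beats = 60 beats; 5 beats/chord → 12 chords.
C: 4 bars × 4 beats = 16 beats; 0.5 beats/chord → 32 chords.
D: 16 bars × 6 beats = 96 beats; 4 beats/chord → 24 chords.
E: 18 bars × 4 beats = 72 beats; 8 beats/chord → 9 chords.
Total: 56 + 12 + 32 + 24 + 9 = 133.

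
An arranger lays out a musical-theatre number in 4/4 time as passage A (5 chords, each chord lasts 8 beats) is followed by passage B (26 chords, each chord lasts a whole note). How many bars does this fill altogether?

36 bars

A: 5 × 8 = 40 beats = 10 bars.
B: 26 × 4 = 104 beats = 26 bars.
Total: 10 + 26 = 36 bars.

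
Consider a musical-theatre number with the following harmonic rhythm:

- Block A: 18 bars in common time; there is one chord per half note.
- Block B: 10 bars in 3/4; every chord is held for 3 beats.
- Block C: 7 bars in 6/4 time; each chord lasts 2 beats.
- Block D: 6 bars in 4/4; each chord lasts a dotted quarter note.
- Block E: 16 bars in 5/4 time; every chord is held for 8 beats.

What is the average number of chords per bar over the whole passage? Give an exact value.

31/19 chords per bar

A: 18 × 4 = 72 beats ÷ 2 = 36 chords.
B: 10 × 3 = 30 beats ÷ 3 = 10 chords.
C: 7 × 6 = 42 beats ÷ 2 = 21 chords.
D: 6 × 4 = 24 beats ÷ 1.5 = 16 chords.
E: 16 × 5 = 80 beats ÷ 8 = 10 chords.
Overall: 93 chords over 57 bars → 93/57 = 31/19 chords per bar.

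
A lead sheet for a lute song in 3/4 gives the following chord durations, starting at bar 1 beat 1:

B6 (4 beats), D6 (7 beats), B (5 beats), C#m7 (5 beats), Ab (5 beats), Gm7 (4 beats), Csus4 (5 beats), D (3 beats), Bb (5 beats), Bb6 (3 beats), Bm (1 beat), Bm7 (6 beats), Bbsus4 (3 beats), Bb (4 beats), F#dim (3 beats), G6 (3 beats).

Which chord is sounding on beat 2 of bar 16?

Bm

Beat 2 of bar 16 is beat (16−1)×3 + 2 = 47 overall.
Running totals: B6 ends at 4, D6 ends at 11, B ends at 16, C#m7 ends at 21, Ab ends at 26, Gm7 ends at 30, Csus4 ends at 35, D ends at 38, Bb ends at 43, Bb6 ends at 46, Bm ends at 47.
Beat 47 falls within Bm.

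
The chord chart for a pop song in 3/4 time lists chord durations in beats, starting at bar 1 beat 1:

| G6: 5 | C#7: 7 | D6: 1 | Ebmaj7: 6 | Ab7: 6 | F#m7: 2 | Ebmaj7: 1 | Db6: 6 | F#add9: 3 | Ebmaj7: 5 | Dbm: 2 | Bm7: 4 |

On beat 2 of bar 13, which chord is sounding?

Beat 2 of bar 13 is beat (13−1)×3 + 2 = 38 overall.
Running totals: G6 ends at 5, C#7 ends at 12, D6 ends at 13, Ebmaj7 ends at 19, Ab7 ends at 25, F#m7 ends at 27, Ebmaj7 ends at 28, Db6 ends at 34, F#add9 ends at 37, Ebmaj7 ends at 42.
Beat 38 falls within Ebmaj7.

Ebmaj7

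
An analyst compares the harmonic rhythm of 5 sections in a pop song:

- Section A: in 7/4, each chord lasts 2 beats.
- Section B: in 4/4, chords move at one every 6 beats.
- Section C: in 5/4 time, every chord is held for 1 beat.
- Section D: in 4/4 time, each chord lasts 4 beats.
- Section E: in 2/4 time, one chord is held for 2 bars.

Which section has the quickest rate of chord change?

Section C

A: 7 beats/bar ÷ 2 beats/chord = 3.5 chords/bar.
B: 4 beats/bar ÷ 6 beats/chord = 2/3 chords/bar.
C: 5 beats/bar ÷ 1 beat/chord = 5 chords/bar.
D: 4 beats/bar ÷ 4 beats/chord = 1 chord/bar.
E: 2 beats/bar ÷ 4 beats/chord = 0.5 chords/bar.
Fastest is C at 5 chords/bar.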